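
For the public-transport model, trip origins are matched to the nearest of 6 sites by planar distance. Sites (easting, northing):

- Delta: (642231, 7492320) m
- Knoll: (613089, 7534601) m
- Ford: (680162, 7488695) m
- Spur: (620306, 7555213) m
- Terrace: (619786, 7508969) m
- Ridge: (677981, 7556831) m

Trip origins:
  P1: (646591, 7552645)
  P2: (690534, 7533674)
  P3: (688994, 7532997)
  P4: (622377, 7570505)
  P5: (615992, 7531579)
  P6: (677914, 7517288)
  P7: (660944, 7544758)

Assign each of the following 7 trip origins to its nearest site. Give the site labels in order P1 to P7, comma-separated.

Spur, Ridge, Ridge, Spur, Knoll, Ford, Ridge

P1 → Spur (d²=697495849.00)
P2 → Ridge (d²=693824458.00)
P3 → Ridge (d²=689345725.00)
P4 → Spur (d²=238134305.00)
P5 → Knoll (d²=17559893.00)
P6 → Ford (d²=822613153.00)
P7 → Ridge (d²=436016698.00)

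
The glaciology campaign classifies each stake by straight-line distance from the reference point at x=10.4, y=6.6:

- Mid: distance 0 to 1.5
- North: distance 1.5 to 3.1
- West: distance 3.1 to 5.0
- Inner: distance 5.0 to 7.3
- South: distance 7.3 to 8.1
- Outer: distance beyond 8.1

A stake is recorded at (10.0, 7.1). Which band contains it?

Distance = √((10.0−10.4)² + (7.1−6.6)²) = √(0.160 + 0.250) = 0.640.
0 ≤ 0.640 < 1.5 → Mid.

Mid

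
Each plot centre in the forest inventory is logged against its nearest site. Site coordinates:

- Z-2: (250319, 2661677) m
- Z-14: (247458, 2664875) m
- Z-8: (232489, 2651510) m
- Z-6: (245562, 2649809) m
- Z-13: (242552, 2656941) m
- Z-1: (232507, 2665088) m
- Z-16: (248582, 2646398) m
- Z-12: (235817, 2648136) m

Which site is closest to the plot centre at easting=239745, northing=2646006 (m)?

Z-12

Squared distances to each site:
Z-2: 357389717.000; Z-14: 415529530.000; Z-8: 82943552.000; Z-6: 48300298.000; Z-13: 127453474.000; Z-1: 416511368.000; Z-16: 78246233.000; Z-12: 19966084.000.
Minimum at Z-12.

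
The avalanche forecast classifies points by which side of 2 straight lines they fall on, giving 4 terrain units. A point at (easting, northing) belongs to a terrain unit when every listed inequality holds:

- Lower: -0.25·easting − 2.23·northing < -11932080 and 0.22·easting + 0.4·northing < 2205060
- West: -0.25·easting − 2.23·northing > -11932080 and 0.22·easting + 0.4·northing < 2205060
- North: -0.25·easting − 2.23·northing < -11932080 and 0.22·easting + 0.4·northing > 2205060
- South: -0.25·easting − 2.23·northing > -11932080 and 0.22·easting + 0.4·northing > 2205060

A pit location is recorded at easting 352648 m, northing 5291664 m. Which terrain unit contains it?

-0.25·352648 − 2.23·5291664 = -11888572.720, which is > -11932080
0.22·352648 + 0.4·5291664 = 2194248.160, which is < 2205060
This sign pattern matches West.

West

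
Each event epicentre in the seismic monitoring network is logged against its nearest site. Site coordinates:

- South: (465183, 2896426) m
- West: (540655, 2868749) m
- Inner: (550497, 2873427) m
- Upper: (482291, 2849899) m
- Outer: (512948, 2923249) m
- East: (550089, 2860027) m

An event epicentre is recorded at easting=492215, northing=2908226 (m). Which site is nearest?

Squared distances to each site:
South: 869969024.000; West: 3904867129.000; Inner: 4607761925.000; Upper: 3500524705.000; Outer: 655547818.000; East: 5672543477.000.
Minimum at Outer.

Outer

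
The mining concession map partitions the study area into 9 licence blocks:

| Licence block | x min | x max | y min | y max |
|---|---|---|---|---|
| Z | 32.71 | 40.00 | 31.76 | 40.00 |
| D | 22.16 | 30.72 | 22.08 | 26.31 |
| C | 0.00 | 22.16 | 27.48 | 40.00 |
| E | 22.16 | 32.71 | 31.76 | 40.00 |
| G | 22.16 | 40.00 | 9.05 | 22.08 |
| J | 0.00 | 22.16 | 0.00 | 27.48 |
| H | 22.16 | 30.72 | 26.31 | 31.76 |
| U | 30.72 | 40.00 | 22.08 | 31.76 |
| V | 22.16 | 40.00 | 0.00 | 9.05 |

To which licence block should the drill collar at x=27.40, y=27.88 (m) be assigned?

The point has x = 27.40 and y = 27.88.
Only H satisfies 22.16 ≤ x ≤ 30.72 and 26.31 ≤ y ≤ 31.76.

H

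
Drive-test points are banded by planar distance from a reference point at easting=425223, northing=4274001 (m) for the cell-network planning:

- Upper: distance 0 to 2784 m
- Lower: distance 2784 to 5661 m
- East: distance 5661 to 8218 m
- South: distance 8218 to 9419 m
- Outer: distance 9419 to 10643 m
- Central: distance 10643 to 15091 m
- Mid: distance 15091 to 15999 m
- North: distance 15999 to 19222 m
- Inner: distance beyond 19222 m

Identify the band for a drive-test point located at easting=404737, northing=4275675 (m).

Inner

Distance = √((404737−425223)² + (4275675−4274001)²) = √(419676196.000 + 2802276.000) = 20554.281 m.
19222 ≤ 20554.281 < ∞ → Inner.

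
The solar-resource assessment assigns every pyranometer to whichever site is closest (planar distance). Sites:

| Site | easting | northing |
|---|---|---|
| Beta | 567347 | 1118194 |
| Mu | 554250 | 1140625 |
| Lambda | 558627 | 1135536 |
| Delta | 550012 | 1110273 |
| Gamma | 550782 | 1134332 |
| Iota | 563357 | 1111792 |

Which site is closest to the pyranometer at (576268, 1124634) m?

Beta

Squared distances to each site:
Beta: 121057841.000; Mu: 740504405.000; Lambda: 430058485.000; Delta: 895615857.000; Gamma: 743587400.000; Iota: 331610885.000.
Minimum at Beta.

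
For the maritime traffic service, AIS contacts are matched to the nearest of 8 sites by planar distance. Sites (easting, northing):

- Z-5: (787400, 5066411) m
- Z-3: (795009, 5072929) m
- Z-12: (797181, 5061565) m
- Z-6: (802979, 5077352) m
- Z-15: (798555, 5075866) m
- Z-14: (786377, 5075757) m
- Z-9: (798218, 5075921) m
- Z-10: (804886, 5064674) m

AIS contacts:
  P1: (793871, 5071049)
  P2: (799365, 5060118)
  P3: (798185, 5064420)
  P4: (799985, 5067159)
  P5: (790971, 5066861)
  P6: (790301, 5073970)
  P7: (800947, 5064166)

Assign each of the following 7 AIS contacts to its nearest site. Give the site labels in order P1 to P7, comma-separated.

Z-3, Z-12, Z-12, Z-10, Z-5, Z-14, Z-10

P1 → Z-3 (d²=4829444.00)
P2 → Z-12 (d²=6863665.00)
P3 → Z-12 (d²=9159041.00)
P4 → Z-10 (d²=30195026.00)
P5 → Z-5 (d²=12954541.00)
P6 → Z-14 (d²=18591145.00)
P7 → Z-10 (d²=15773785.00)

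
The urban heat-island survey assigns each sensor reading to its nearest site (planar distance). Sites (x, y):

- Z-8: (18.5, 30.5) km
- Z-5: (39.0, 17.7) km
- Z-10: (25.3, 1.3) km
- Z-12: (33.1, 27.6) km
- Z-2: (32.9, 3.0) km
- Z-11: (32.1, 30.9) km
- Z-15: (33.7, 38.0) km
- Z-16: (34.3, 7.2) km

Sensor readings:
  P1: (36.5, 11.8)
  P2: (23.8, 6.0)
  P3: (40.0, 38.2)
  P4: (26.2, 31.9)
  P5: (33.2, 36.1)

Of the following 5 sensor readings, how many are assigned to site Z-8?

0

P1 → Z-16
P2 → Z-10
P3 → Z-15
P4 → Z-11
P5 → Z-15
0 of the 5 go to Z-8.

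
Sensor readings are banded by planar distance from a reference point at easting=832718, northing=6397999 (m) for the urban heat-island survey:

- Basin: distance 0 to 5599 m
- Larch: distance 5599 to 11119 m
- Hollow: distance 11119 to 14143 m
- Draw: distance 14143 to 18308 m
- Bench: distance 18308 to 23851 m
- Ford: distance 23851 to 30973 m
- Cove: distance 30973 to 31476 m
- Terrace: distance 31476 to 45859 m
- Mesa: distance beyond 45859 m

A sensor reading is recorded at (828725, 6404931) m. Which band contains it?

Larch

Distance = √((828725−832718)² + (6404931−6397999)²) = √(15944049.000 + 48052624.000) = 7999.792 m.
5599 ≤ 7999.792 < 11119 → Larch.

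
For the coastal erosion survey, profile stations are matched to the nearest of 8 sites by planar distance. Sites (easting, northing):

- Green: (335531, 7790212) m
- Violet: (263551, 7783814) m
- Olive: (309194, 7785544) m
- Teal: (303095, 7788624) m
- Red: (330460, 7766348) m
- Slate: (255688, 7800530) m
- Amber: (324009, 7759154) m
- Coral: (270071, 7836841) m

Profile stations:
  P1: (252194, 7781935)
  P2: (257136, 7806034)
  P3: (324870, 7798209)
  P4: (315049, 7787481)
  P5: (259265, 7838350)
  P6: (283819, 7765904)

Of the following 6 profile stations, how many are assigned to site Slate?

P1 → Violet
P2 → Slate
P3 → Green
P4 → Olive
P5 → Coral
P6 → Violet
1 of the 6 goes to Slate.

1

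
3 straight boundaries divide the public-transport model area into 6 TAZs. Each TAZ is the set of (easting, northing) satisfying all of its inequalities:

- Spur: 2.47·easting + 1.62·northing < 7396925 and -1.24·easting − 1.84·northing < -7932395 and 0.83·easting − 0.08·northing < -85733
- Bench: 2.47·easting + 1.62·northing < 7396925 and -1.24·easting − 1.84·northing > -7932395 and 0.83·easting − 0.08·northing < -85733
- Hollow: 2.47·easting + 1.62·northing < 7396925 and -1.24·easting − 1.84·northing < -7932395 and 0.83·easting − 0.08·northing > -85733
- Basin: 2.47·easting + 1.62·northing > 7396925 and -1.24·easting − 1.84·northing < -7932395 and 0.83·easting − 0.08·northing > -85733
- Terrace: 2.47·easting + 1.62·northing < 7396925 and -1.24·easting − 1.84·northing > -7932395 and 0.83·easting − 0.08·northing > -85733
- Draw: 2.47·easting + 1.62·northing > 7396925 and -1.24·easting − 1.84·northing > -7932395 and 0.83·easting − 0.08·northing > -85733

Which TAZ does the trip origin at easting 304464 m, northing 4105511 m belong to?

Draw

2.47·304464 + 1.62·4105511 = 7402953.900, which is > 7396925
-1.24·304464 − 1.84·4105511 = -7931675.600, which is > -7932395
0.83·304464 − 0.08·4105511 = -75735.760, which is > -85733
This sign pattern matches Draw.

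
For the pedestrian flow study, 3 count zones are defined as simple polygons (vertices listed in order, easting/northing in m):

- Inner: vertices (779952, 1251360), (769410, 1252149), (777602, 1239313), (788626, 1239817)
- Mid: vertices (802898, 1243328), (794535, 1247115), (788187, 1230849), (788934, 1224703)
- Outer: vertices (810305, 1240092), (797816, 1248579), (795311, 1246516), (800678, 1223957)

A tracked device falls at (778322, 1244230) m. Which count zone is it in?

Inner

Cast a ray rightward from (778322, 1244230). For each polygon, the edges (by vertex number in listed order) whose endpoints lie on opposite sides of northing = 1244230, where each meets that height, and whether that is right or left of the point:
Inner: 2–3 at easting≈774463.9 (left), 4–1 at easting≈785309.8 (right) → 1 crossing.
Mid: 1–2 at easting≈800906.1 (right), 2–3 at easting≈793409.1 (right) → 2 crossings.
Outer: 1–2 at easting≈804215.7 (right), 3–4 at easting≈795854.9 (right) → 2 crossings.
Only Inner has an odd count, so the point is inside Inner.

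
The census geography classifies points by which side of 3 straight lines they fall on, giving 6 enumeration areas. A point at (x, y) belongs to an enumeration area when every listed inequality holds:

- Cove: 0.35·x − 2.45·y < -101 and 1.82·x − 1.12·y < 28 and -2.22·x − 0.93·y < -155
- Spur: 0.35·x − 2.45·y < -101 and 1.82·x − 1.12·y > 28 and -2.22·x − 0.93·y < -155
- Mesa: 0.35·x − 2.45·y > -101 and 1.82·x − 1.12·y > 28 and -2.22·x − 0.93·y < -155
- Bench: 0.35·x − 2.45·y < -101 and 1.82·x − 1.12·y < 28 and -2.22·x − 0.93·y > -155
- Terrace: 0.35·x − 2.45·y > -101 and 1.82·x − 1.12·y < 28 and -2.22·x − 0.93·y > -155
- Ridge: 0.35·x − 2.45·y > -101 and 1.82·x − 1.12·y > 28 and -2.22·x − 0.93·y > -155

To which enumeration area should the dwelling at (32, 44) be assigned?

0.35·32 − 2.45·44 = -96.600, which is > -101
1.82·32 − 1.12·44 = 8.960, which is < 28
-2.22·32 − 0.93·44 = -111.960, which is > -155
This sign pattern matches Terrace.

Terrace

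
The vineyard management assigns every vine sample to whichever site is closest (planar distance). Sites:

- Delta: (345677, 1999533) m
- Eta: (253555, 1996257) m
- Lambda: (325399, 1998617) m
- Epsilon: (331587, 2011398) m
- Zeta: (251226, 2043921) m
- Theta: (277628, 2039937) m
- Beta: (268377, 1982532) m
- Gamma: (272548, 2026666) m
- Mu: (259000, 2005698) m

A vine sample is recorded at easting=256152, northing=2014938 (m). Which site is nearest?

Squared distances to each site:
Delta: 8252039650.000; Eta: 355724170.000; Lambda: 5061522050.000; Epsilon: 5702970825.000; Zeta: 864279765.000; Theta: 1086168577.000; Beta: 1199599461.000; Gamma: 406374800.000; Mu: 93488704.000.
Minimum at Mu.

Mu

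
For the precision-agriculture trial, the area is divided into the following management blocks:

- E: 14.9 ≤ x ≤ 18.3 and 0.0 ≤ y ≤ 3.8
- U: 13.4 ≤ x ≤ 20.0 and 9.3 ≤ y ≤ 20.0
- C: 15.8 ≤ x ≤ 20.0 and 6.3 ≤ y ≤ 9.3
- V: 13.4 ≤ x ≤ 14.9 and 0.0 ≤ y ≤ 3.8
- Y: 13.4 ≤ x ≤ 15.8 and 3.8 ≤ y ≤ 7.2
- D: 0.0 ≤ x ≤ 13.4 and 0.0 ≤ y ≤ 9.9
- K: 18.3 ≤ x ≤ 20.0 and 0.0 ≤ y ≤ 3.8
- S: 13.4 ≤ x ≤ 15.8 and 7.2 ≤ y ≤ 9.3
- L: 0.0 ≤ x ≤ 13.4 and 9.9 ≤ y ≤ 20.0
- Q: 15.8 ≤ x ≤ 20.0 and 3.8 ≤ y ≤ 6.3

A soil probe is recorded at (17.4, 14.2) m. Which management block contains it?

U

The point has x = 17.4 and y = 14.2.
Only U satisfies 13.4 ≤ x ≤ 20.0 and 9.3 ≤ y ≤ 20.0.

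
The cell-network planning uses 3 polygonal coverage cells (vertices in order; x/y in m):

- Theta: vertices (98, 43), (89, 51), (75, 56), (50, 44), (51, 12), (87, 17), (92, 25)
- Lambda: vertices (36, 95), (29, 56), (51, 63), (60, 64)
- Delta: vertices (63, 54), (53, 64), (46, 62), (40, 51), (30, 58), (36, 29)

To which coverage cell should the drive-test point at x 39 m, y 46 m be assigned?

Cast a ray rightward from (39, 46). For each polygon, the edges (by vertex number in listed order) whose endpoints lie on opposite sides of y = 46, where each meets that height, and whether that is right or left of the point:
Theta: 1–2 at x≈94.6 (right), 3–4 at x≈54.2 (right) → 2 crossings.
Lambda: no edge straddles that height → 0 crossings.
Delta: 5–6 at x≈32.5 (left), 6–1 at x≈54.4 (right) → 1 crossing.
Only Delta has an odd count, so the point is inside Delta.

Delta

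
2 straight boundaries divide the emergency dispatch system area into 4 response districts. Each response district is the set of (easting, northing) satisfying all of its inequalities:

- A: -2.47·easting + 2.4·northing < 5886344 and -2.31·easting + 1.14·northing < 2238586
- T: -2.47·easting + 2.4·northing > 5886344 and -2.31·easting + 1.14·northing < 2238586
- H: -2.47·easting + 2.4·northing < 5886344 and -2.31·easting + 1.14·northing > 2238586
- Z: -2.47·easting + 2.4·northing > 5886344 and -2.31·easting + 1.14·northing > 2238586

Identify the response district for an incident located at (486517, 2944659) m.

A

-2.47·486517 + 2.4·2944659 = 5865484.610, which is < 5886344
-2.31·486517 + 1.14·2944659 = 2233056.990, which is < 2238586
This sign pattern matches A.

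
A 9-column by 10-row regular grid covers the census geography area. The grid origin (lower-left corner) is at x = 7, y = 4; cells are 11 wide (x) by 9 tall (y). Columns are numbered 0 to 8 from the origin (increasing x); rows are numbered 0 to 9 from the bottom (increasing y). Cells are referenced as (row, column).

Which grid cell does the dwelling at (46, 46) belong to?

Column index: ⌊(46 − 7) / 11⌋ = ⌊3.545⌋ = 3
Row offset from origin: ⌊(46 − 4) / 9⌋ = ⌊4.667⌋ = 4 → row 4

(4, 3)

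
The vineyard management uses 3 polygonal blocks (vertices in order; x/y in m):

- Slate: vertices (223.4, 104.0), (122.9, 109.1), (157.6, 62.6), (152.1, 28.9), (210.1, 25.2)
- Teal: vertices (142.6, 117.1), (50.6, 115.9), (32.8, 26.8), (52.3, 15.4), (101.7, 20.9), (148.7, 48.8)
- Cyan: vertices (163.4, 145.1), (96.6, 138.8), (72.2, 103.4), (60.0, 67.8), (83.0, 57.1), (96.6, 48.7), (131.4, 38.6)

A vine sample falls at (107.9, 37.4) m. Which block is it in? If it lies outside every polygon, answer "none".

Cast a ray rightward from (107.9, 37.4). For each polygon, the edges (by vertex number in listed order) whose endpoints lie on opposite sides of y = 37.4, where each meets that height, and whether that is right or left of the point:
Slate: 3–4 at x≈153.49 (right), 5–1 at x≈212.16 (right) → 2 crossings.
Teal: 2–3 at x≈34.92 (left), 5–6 at x≈129.50 (right) → 1 crossing.
Cyan: no edge straddles that height → 0 crossings.
Only Teal has an odd count, so the point is inside Teal.

Teal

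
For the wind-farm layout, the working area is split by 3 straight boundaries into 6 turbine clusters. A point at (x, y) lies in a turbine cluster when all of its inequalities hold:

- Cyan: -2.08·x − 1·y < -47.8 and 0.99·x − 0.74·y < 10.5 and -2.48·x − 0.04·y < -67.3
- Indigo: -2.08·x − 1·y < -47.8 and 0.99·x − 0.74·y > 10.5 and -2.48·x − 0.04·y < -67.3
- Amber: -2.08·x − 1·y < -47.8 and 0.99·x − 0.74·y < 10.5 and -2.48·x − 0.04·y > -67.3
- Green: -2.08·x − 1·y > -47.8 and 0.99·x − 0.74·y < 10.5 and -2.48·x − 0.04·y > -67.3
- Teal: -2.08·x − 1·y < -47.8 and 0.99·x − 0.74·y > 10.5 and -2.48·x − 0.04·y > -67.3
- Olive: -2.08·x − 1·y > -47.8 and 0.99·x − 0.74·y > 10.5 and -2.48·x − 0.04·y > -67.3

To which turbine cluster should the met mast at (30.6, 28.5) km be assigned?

-2.08·30.6 − 1·28.5 = -92.148, which is < -47.8
0.99·30.6 − 0.74·28.5 = 9.204, which is < 10.5
-2.48·30.6 − 0.04·28.5 = -77.028, which is < -67.3
This sign pattern matches Cyan.

Cyan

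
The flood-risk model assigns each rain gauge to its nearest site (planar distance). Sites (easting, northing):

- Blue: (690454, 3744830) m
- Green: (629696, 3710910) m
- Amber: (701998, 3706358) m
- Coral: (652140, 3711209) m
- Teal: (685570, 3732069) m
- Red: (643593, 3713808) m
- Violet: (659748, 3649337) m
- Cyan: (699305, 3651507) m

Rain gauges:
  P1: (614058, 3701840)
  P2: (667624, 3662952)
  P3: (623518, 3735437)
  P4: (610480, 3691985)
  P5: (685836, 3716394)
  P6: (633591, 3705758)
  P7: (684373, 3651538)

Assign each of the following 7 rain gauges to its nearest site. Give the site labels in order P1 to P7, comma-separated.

P1 → Green (d²=326811944.00)
P2 → Violet (d²=247399601.00)
P3 → Green (d²=639741413.00)
P4 → Green (d²=727410281.00)
P5 → Teal (d²=245776381.00)
P6 → Green (d²=41714129.00)
P7 → Cyan (d²=222965585.00)

Green, Violet, Green, Green, Teal, Green, Cyan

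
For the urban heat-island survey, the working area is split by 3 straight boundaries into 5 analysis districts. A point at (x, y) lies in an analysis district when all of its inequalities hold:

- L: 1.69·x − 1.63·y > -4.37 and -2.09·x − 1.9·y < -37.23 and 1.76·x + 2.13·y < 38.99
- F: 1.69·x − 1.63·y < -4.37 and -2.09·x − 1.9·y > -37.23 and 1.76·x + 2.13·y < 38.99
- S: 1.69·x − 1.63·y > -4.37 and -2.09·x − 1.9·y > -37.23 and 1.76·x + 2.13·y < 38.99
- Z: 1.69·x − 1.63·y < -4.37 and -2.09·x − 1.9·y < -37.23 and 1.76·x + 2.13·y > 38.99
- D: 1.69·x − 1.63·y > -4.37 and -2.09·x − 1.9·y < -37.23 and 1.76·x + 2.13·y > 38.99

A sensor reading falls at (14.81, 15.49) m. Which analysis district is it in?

D

1.69·14.81 − 1.63·15.49 = -0.220, which is > -4.37
-2.09·14.81 − 1.9·15.49 = -60.384, which is < -37.23
1.76·14.81 + 2.13·15.49 = 59.059, which is > 38.99
This sign pattern matches D.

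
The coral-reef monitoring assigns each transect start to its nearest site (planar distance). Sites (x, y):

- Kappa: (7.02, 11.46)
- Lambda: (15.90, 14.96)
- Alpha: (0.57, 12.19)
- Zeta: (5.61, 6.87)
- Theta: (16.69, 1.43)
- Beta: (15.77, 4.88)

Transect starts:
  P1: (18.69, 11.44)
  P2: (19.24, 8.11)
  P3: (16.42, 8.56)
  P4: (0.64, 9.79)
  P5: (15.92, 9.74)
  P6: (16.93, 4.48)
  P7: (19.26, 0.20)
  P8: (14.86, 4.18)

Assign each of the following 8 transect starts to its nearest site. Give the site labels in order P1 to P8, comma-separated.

P1 → Lambda (d²=20.17)
P2 → Beta (d²=22.47)
P3 → Beta (d²=13.96)
P4 → Alpha (d²=5.76)
P5 → Beta (d²=23.64)
P6 → Beta (d²=1.51)
P7 → Theta (d²=8.12)
P8 → Beta (d²=1.32)

Lambda, Beta, Beta, Alpha, Beta, Beta, Theta, Beta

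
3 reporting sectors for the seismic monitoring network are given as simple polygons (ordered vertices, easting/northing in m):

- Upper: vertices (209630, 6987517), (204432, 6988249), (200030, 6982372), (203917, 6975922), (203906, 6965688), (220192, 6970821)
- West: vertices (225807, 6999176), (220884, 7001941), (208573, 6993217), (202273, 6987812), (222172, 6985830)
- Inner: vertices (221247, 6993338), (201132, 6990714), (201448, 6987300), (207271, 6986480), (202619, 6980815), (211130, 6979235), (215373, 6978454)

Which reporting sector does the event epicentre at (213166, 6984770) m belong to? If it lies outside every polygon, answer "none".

Inner

Cast a ray rightward from (213166, 6984770). For each polygon, the edges (by vertex number in listed order) whose endpoints lie on opposite sides of northing = 6984770, where each meets that height, and whether that is right or left of the point:
Upper: 2–3 at easting≈201826.2 (left), 6–1 at easting≈211367.8 (left) → 0 crossings.
West: no edge straddles that height → 0 crossings.
Inner: 4–5 at easting≈205866.8 (left), 7–1 at easting≈217865.6 (right) → 1 crossing.
Only Inner has an odd count, so the point is inside Inner.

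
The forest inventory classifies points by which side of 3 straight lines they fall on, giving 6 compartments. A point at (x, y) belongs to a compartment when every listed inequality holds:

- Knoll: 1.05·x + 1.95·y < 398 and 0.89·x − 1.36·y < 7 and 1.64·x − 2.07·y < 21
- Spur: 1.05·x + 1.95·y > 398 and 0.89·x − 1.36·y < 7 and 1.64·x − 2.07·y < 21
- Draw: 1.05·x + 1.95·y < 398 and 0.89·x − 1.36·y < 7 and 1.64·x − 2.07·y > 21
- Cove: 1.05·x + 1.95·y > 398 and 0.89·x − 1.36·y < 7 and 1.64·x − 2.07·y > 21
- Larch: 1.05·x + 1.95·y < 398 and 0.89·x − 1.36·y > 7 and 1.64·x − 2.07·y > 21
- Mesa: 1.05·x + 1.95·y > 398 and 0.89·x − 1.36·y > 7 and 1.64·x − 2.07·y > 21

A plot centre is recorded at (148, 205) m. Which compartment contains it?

Spur

1.05·148 + 1.95·205 = 555.150, which is > 398
0.89·148 − 1.36·205 = -147.080, which is < 7
1.64·148 − 2.07·205 = -181.630, which is < 21
This sign pattern matches Spur.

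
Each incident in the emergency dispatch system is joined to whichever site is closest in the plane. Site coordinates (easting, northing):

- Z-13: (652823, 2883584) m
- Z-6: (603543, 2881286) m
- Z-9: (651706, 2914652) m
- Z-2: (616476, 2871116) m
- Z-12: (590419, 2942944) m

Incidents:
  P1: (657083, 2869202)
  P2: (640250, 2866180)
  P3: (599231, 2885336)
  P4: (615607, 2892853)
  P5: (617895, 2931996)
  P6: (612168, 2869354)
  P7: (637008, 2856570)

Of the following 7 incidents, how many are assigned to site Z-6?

P1 → Z-13
P2 → Z-13
P3 → Z-6
P4 → Z-6
P5 → Z-12
P6 → Z-2
P7 → Z-2
2 of the 7 go to Z-6.

2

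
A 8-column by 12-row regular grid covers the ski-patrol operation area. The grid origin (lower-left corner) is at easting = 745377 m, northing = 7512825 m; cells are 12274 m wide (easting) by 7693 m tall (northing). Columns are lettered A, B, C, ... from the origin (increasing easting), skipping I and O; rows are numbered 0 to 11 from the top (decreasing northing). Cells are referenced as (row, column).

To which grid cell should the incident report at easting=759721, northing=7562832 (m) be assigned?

(5, B)

Column index: ⌊(759721 − 745377) / 12274⌋ = ⌊1.169⌋ = 1 → column B
Row offset from origin: ⌊(7562832 − 7512825) / 7693⌋ = ⌊6.500⌋ = 6 → row 5 (counted from top)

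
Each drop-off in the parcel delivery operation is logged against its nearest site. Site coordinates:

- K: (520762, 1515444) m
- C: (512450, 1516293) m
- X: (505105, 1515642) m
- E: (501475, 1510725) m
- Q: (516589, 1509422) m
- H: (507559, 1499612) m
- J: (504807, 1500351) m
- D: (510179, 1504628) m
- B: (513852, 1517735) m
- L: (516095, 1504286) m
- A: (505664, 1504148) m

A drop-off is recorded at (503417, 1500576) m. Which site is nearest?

J

Squared distances to each site:
K: 521906449.000; C: 328619178.000; X: 229833700.000; E: 106773565.000; Q: 251753300.000; H: 18085460.000; J: 1982725.000; D: 62143348.000; B: 403320506.000; L: 174495784.000; A: 17808193.000.
Minimum at J.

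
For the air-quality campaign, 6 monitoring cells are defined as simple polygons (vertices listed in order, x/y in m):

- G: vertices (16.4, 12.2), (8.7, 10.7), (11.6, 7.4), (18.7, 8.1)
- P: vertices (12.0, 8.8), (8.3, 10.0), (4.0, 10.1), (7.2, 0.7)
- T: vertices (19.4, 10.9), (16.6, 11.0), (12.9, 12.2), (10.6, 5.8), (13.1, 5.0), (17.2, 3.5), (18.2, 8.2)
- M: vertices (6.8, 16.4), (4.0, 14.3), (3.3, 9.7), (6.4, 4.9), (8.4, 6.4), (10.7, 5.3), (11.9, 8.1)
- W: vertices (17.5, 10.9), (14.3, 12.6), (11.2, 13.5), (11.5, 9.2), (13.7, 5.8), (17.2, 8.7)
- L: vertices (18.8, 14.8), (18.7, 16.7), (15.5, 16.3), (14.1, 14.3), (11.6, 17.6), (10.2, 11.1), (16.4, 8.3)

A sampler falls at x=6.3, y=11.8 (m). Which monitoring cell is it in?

M

Cast a ray rightward from (6.3, 11.8). For each polygon, the edges (by vertex number in listed order) whose endpoints lie on opposite sides of y = 11.8, where each meets that height, and whether that is right or left of the point:
G: 1–2 at x≈14.35 (right), 4–1 at x≈16.62 (right) → 2 crossings.
P: no edge straddles that height → 0 crossings.
T: 2–3 at x≈14.13 (right), 3–4 at x≈12.76 (right) → 2 crossings.
M: 2–3 at x≈3.62 (left), 7–1 at x≈9.63 (right) → 1 crossing.
W: 1–2 at x≈15.81 (right), 3–4 at x≈11.32 (right) → 2 crossings.
L: 5–6 at x≈10.35 (right), 7–1 at x≈17.69 (right) → 2 crossings.
Only M has an odd count, so the point is inside M.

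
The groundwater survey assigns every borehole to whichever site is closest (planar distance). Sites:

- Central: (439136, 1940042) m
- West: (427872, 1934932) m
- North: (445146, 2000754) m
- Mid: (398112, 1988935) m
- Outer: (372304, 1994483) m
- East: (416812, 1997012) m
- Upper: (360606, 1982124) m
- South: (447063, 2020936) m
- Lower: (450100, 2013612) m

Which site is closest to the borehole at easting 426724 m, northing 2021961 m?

South

Squared distances to each site:
Central: 6864780305.000; West: 7575364745.000; North: 789106933.000; Mid: 1909363220.000; Outer: 3716576884.000; East: 720700345.000; Upper: 5958576493.000; South: 414725546.000; Lower: 616143177.000.
Minimum at South.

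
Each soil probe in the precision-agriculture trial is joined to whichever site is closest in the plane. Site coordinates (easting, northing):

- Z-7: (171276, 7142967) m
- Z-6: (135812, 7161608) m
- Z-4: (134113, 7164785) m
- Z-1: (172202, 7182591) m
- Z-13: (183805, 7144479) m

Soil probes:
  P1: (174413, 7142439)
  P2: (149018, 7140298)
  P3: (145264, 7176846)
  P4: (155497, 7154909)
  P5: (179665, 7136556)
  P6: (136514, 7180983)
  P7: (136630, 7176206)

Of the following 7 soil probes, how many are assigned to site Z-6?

P1 → Z-7
P2 → Z-7
P3 → Z-4
P4 → Z-7
P5 → Z-13
P6 → Z-4
P7 → Z-4
0 of the 7 go to Z-6.

0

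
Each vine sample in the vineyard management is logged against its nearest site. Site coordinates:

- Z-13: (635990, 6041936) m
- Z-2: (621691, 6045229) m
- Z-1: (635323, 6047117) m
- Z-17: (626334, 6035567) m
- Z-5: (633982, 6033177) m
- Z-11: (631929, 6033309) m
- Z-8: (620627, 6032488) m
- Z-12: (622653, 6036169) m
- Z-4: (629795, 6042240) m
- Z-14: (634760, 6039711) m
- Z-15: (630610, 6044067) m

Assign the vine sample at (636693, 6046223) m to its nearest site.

Squared distances to each site:
Z-13: 18872578.000; Z-2: 226048040.000; Z-1: 2676136.000; Z-17: 220859217.000; Z-5: 177547637.000; Z-11: 189467092.000; Z-8: 446766581.000; Z-12: 298204516.000; Z-4: 63446693.000; Z-14: 46142633.000; Z-15: 41651225.000.
Minimum at Z-1.

Z-1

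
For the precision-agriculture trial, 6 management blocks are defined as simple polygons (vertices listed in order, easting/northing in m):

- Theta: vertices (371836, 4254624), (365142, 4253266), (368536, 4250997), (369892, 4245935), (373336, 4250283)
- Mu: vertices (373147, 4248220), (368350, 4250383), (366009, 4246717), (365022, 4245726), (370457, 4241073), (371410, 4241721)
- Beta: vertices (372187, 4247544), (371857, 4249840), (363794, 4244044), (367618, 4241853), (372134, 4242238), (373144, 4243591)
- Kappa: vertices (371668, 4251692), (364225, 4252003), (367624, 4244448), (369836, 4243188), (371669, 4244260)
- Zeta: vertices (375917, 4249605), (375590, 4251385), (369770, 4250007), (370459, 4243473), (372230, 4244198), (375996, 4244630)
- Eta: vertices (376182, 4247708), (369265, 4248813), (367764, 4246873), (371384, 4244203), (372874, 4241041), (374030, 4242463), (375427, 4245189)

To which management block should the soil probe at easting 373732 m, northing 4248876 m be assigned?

Zeta

Cast a ray rightward from (373732, 4248876). For each polygon, the edges (by vertex number in listed order) whose endpoints lie on opposite sides of northing = 4248876, where each meets that height, and whether that is right or left of the point:
Theta: 3–4 at easting≈369104.2 (left), 4–5 at easting≈372221.5 (left) → 0 crossings.
Mu: 1–2 at easting≈371692.2 (left), 2–3 at easting≈367387.7 (left) → 0 crossings.
Beta: 1–2 at easting≈371995.6 (left), 2–3 at easting≈370515.9 (left) → 0 crossings.
Kappa: 2–3 at easting≈365631.8 (left), 5–1 at easting≈371668.4 (left) → 0 crossings.
Zeta: 3–4 at easting≈369889.3 (left), 6–1 at easting≈375928.6 (right) → 1 crossing.
Eta: no edge straddles that height → 0 crossings.
Only Zeta has an odd count, so the point is inside Zeta.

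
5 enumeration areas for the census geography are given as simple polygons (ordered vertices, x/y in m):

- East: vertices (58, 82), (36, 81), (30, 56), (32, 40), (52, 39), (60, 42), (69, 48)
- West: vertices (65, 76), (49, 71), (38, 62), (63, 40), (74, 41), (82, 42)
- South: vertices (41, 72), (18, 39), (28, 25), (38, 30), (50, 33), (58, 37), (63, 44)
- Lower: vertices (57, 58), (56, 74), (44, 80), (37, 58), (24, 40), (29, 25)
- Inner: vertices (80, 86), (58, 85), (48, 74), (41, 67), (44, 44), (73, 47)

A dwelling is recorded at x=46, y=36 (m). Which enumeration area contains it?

South

Cast a ray rightward from (46, 36). For each polygon, the edges (by vertex number in listed order) whose endpoints lie on opposite sides of y = 36, where each meets that height, and whether that is right or left of the point:
East: no edge straddles that height → 0 crossings.
West: no edge straddles that height → 0 crossings.
South: 2–3 at x≈20.1 (left), 5–6 at x≈56.0 (right) → 1 crossing.
Lower: 5–6 at x≈25.3 (left), 6–1 at x≈38.3 (left) → 0 crossings.
Inner: no edge straddles that height → 0 crossings.
Only South has an odd count, so the point is inside South.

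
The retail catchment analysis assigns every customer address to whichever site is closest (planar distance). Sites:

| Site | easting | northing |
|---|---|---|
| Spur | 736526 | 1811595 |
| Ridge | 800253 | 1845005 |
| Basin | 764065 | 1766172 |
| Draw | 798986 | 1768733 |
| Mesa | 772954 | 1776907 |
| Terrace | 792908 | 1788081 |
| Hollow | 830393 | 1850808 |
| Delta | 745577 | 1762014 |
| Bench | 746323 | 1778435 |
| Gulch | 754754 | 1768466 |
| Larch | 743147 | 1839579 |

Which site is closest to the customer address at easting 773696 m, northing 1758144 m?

Squared distances to each site:
Spur: 4238618301.000; Ridge: 8250107570.000; Basin: 157204945.000; Draw: 751711021.000; Mesa: 352600733.000; Terrace: 1265324913.000; Hollow: 11801166705.000; Delta: 805655061.000; Bench: 1161005810.000; Gulch: 465343048.000; Larch: 7564900626.000.
Minimum at Basin.

Basin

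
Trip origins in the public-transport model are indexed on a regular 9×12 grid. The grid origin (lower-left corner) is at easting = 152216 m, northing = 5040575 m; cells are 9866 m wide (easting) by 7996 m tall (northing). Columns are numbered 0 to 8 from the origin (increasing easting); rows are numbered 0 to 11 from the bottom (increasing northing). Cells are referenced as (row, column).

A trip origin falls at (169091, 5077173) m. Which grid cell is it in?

Column index: ⌊(169091 − 152216) / 9866⌋ = ⌊1.710⌋ = 1
Row offset from origin: ⌊(5077173 − 5040575) / 7996⌋ = ⌊4.577⌋ = 4 → row 4

(4, 1)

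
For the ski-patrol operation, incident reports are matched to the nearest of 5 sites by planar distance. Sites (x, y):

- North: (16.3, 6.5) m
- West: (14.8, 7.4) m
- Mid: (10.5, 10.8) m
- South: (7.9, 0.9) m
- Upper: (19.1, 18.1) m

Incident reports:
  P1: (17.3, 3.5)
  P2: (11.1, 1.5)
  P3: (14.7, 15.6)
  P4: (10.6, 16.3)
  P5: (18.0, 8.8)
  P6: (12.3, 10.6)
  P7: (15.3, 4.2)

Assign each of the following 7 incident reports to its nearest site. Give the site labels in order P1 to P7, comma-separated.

North, South, Upper, Mid, North, Mid, North

P1 → North (d²=10.00)
P2 → South (d²=10.60)
P3 → Upper (d²=25.61)
P4 → Mid (d²=30.26)
P5 → North (d²=8.18)
P6 → Mid (d²=3.28)
P7 → North (d²=6.29)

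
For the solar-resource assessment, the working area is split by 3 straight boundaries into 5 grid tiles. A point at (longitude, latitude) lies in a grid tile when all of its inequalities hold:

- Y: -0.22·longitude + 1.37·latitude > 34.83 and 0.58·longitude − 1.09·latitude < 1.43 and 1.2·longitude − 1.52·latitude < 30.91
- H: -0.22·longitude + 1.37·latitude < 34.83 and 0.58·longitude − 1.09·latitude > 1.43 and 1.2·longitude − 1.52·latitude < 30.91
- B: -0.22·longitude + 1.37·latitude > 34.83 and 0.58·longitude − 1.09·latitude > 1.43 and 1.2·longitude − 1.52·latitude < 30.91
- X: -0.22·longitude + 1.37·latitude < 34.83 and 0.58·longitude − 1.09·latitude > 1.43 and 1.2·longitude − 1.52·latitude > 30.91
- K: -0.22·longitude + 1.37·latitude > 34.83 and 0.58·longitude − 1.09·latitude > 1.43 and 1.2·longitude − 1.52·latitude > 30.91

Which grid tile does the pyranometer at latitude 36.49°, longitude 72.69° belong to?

-0.22·72.69 + 1.37·36.49 = 34.000, which is < 34.83
0.58·72.69 − 1.09·36.49 = 2.386, which is > 1.43
1.2·72.69 − 1.52·36.49 = 31.763, which is > 30.91
This sign pattern matches X.

X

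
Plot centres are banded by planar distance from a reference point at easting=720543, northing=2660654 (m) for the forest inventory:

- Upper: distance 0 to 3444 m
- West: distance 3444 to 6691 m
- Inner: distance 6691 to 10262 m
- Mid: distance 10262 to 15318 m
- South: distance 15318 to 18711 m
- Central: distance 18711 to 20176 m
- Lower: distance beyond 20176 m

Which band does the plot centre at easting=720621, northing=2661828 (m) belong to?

Upper

Distance = √((720621−720543)² + (2661828−2660654)²) = √(6084.000 + 1378276.000) = 1176.588 m.
0 ≤ 1176.588 < 3444 → Upper.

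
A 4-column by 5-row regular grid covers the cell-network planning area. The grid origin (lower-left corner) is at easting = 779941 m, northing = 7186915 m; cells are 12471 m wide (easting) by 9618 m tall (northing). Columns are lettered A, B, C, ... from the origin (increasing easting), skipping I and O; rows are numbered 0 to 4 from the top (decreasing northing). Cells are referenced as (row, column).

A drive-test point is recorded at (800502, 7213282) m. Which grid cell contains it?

Column index: ⌊(800502 − 779941) / 12471⌋ = ⌊1.649⌋ = 1 → column B
Row offset from origin: ⌊(7213282 − 7186915) / 9618⌋ = ⌊2.741⌋ = 2 → row 2 (counted from top)

(2, B)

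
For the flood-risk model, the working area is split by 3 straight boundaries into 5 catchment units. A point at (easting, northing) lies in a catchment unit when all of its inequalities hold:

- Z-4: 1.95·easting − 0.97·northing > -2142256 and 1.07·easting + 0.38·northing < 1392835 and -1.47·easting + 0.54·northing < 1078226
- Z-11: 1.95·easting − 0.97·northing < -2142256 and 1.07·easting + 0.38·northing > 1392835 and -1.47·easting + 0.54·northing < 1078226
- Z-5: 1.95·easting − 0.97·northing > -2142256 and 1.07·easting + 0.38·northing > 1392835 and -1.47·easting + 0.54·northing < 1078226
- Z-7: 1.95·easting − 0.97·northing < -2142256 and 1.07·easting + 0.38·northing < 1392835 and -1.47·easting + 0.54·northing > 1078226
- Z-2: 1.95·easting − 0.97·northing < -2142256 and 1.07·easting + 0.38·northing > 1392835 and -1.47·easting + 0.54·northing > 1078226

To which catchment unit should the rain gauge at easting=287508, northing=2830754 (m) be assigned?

Z-7

1.95·287508 − 0.97·2830754 = -2185190.780, which is < -2142256
1.07·287508 + 0.38·2830754 = 1383320.080, which is < 1392835
-1.47·287508 + 0.54·2830754 = 1105970.400, which is > 1078226
This sign pattern matches Z-7.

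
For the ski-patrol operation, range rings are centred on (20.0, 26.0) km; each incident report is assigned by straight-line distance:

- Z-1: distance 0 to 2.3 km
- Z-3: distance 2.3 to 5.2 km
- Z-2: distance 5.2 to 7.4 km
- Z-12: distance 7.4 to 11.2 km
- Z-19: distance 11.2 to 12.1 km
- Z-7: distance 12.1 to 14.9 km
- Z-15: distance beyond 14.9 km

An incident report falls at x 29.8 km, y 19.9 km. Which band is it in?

Z-19

Distance = √((29.8−20.0)² + (19.9−26.0)²) = √(96.040 + 37.210) = 11.543 km.
11.2 ≤ 11.543 < 12.1 → Z-19.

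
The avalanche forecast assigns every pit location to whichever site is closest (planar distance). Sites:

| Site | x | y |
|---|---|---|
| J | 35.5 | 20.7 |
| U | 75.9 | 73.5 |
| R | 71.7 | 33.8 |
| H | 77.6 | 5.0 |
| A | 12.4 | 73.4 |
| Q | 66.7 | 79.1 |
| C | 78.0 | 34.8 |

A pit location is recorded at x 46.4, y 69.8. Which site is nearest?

Squared distances to each site:
J: 2529.620; U: 883.940; R: 1936.090; H: 5172.480; A: 1168.960; Q: 498.580; C: 2223.560.
Minimum at Q.

Q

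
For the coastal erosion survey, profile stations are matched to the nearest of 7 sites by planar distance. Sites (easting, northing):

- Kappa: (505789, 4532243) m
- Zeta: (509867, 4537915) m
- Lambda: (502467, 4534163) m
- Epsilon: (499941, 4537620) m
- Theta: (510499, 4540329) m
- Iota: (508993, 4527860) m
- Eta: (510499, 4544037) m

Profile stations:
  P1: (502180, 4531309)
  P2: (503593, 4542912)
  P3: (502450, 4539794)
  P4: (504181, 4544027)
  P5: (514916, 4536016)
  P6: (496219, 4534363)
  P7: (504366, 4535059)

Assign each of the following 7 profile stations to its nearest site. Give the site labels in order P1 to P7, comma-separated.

P1 → Lambda (d²=8227685.00)
P2 → Epsilon (d²=41342368.00)
P3 → Epsilon (d²=11021357.00)
P4 → Eta (d²=39917224.00)
P5 → Zeta (d²=29098602.00)
P6 → Epsilon (d²=24461333.00)
P7 → Lambda (d²=4409017.00)

Lambda, Epsilon, Epsilon, Eta, Zeta, Epsilon, Lambda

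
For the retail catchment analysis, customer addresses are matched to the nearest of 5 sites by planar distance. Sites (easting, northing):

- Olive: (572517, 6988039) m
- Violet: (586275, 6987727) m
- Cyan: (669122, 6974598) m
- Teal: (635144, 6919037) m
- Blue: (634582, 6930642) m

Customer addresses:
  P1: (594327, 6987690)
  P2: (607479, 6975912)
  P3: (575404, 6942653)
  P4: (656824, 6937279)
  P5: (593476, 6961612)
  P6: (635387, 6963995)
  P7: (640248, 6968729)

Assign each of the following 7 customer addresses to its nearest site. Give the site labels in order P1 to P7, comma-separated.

P1 → Violet (d²=64836073.00)
P2 → Violet (d²=589203841.00)
P3 → Olive (d²=2068223765.00)
P4 → Blue (d²=538756333.00)
P5 → Violet (d²=733847626.00)
P6 → Blue (d²=1113070634.00)
P7 → Cyan (d²=868153037.00)

Violet, Violet, Olive, Blue, Violet, Blue, Cyan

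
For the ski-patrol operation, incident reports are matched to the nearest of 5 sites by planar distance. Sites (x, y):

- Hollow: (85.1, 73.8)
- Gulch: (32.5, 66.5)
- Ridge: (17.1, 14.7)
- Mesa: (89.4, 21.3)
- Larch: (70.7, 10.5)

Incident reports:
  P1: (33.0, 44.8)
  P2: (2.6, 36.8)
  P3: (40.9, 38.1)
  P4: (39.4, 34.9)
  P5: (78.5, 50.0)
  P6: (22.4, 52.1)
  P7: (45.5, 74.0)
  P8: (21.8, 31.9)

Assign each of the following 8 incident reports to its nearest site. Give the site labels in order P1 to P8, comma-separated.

Gulch, Ridge, Gulch, Ridge, Hollow, Gulch, Gulch, Ridge

P1 → Gulch (d²=471.14)
P2 → Ridge (d²=698.66)
P3 → Gulch (d²=877.12)
P4 → Ridge (d²=905.33)
P5 → Hollow (d²=610.00)
P6 → Gulch (d²=309.37)
P7 → Gulch (d²=225.25)
P8 → Ridge (d²=317.93)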